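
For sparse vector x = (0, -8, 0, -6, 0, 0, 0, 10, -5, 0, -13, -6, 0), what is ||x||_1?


Non-zero entries: [(1, -8), (3, -6), (7, 10), (8, -5), (10, -13), (11, -6)]
Absolute values: [8, 6, 10, 5, 13, 6]
||x||_1 = sum = 48.

48


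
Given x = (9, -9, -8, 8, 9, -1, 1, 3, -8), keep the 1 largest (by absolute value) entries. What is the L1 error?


Sorted |x_i| descending: [9, 9, 9, 8, 8, 8, 3, 1, 1]
Keep top 1: [9]
Tail entries: [9, 9, 8, 8, 8, 3, 1, 1]
L1 error = sum of tail = 47.

47


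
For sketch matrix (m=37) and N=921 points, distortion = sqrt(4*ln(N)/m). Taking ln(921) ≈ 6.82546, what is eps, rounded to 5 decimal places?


ln(921) ≈ 6.82546.
4*ln(N)/m ≈ 4*6.82546/37 ≈ 0.73788757.
eps = sqrt(0.73788757) ≈ 0.8590038 ≈ 0.85900.

0.85900


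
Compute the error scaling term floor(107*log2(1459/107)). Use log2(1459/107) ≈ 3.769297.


log2(n/k) = log2(1459/107) ≈ 3.769297.
k*log2(n/k) ≈ 107*3.769297 = 403.314779.
floor(403.314779) = 403.

403


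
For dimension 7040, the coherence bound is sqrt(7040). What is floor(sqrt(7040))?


83^2 = 6889 <= 7040 < 7056 = 84^2, so 83 <= sqrt(7040) < 84.
floor(sqrt(7040)) = 83.

83


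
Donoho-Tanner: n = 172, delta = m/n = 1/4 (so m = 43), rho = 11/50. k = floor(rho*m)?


m = 1/4*172 = 43.
rho = 11/50.
rho*m = 11/50*43 = 9.46.
k = floor(9.46) = 9.

9


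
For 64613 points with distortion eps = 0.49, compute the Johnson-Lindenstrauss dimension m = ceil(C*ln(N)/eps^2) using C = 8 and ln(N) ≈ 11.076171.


ln(64613) ≈ 11.076171.
eps^2 = 0.49^2 = 0.2401.
C*ln(N)/eps^2 ≈ 8*11.076171/0.2401 ≈ 369.0519.
m = ceil(369.0519) = 370.

370


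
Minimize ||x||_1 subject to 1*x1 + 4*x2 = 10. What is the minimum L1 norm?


Axis intercepts:
  x1 = 10, x2 = 0: L1 = 10
  x1 = 0, x2 = 5/2: L1 = 5/2
x* = (0, 5/2)
||x*||_1 = 5/2.

5/2


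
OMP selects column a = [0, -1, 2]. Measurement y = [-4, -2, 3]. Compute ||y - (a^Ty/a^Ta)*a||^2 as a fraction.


a^T a = 5.
a^T y = 8.
coeff = 8/5 = 8/5.
||r||^2 = 81/5.

81/5


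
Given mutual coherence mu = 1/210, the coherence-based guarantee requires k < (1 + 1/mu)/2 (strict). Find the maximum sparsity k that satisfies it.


1/mu = 210.
1 + 1/mu = 211.
(1 + 1/mu)/2 = 105.5 is not an integer, so k_max = floor(105.5) = 105.

105


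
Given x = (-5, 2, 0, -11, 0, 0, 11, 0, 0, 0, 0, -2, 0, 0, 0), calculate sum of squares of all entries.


Non-zero entries: [(0, -5), (1, 2), (3, -11), (6, 11), (11, -2)]
Squares: [25, 4, 121, 121, 4]
||x||_2^2 = sum = 275.

275


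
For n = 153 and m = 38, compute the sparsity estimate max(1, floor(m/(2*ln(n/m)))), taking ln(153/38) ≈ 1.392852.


n/m = 153/38.
ln(n/m) ≈ 1.392852.
2*ln(n/m) ≈ 2.785704.
m/(2*ln(n/m)) ≈ 38/2.785704 ≈ 13.6411.
floor = 13.
k_max = max(1, 13) = 13.

13


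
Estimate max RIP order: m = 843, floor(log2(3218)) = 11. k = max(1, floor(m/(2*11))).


floor(log2(3218)) = 11.
2*11 = 22.
m/(2*floor(log2(n))) = 843/22 ≈ 38.3182.
floor = 38.
k = max(1, 38) = 38.

38


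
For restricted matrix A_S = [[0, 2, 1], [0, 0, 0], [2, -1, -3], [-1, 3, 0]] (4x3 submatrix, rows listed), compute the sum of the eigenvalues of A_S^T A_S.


Sum of eigenvalues of A_S^T A_S = trace(A_S^T A_S) = sum of squared column norms of A_S.
A_S^T A_S diagonal: [5, 14, 10].
trace = 5 + 14 + 10 = 29.

29


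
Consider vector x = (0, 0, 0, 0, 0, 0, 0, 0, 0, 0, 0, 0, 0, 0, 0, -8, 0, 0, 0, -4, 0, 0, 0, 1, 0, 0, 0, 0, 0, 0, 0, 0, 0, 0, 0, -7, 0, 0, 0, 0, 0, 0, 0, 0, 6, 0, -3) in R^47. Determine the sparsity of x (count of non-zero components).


Non-zero positions: [15, 19, 23, 35, 44, 46].
Sparsity = 6.

6


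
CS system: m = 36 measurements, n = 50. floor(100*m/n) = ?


100*m/n = 100*36/50 ≈ 72.0.
floor = 72.

72


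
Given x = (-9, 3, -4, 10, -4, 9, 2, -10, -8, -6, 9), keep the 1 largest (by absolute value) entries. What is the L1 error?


Sorted |x_i| descending: [10, 10, 9, 9, 9, 8, 6, 4, 4, 3, 2]
Keep top 1: [10]
Tail entries: [10, 9, 9, 9, 8, 6, 4, 4, 3, 2]
L1 error = sum of tail = 64.

64


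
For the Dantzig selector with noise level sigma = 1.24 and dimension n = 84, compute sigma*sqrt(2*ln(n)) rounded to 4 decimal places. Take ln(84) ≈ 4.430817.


ln(84) ≈ 4.430817.
2*ln(n) ≈ 8.861634.
sqrt(2*ln(n)) ≈ sqrt(8.861634) ≈ 2.97685.
threshold ≈ 1.24*2.97685 = 3.691294 ≈ 3.6913.

3.6913


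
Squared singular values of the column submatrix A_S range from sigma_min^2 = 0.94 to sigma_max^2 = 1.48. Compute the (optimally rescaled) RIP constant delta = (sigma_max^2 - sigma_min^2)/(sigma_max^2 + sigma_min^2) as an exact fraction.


lambda_max - lambda_min = 1.48 - 0.94 = 0.54.
lambda_max + lambda_min = 1.48 + 0.94 = 2.42.
delta = 0.54/2.42 = 54/242 = 27/121.

27/121


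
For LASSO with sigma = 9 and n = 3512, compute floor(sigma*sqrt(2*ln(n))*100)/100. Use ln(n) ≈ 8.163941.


ln(3512) ≈ 8.163941.
2*ln(n) ≈ 16.327882.
sqrt(2*ln(n)) ≈ sqrt(16.327882) ≈ 4.040777.
lambda ≈ 9*4.040777 = 36.366993.
floor(lambda*100)/100 = 36.36.

36.36


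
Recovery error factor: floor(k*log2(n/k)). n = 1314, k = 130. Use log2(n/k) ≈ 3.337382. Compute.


log2(n/k) = log2(1314/130) ≈ 3.337382.
k*log2(n/k) ≈ 130*3.337382 = 433.85966.
floor(433.85966) = 433.

433


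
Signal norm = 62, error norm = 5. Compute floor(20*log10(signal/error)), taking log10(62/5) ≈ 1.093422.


||x||/||e|| = 62/5.
log10(62/5) ≈ 1.093422.
20*log10(||x||/||e||) ≈ 20*1.093422 = 21.86844.
floor(21.86844) = 21.

21


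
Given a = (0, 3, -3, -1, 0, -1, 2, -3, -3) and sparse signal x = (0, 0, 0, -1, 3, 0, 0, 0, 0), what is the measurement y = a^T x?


Non-zero terms: ['-1*-1', '0*3']
Products: [1, 0]
y = sum = 1.

1


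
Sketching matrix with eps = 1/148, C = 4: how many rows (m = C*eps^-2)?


1/eps = 148.
(1/eps)^2 = 21904.
m = 4*21904 = 87616.

87616


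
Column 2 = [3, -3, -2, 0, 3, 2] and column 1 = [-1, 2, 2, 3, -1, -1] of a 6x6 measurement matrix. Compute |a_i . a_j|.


Inner product: 3*-1 + -3*2 + -2*2 + 0*3 + 3*-1 + 2*-1
Products: [-3, -6, -4, 0, -3, -2]
Sum = -18.
|dot| = 18.

18


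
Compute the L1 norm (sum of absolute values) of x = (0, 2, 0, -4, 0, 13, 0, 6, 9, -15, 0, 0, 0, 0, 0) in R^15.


Non-zero entries: [(1, 2), (3, -4), (5, 13), (7, 6), (8, 9), (9, -15)]
Absolute values: [2, 4, 13, 6, 9, 15]
||x||_1 = sum = 49.

49


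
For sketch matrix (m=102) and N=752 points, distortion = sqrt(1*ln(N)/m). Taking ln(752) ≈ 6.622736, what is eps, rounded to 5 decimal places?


ln(752) ≈ 6.622736.
1*ln(N)/m ≈ 1*6.622736/102 ≈ 0.06492878.
eps = sqrt(0.06492878) ≈ 0.2548113 ≈ 0.25481.

0.25481


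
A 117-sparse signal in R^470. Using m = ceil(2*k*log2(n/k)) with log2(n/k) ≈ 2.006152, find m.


log2(n/k) = log2(470/117) ≈ 2.006152.
2*k*log2(n/k) ≈ 2*117*2.006152 = 469.439568.
m = ceil(469.439568) = 470.

470


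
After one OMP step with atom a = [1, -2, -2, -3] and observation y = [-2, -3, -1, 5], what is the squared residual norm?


a^T a = 18.
a^T y = -9.
coeff = -9/18 = -1/2.
||r||^2 = 69/2.

69/2


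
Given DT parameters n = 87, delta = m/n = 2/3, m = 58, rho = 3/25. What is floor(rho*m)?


m = 2/3*87 = 58.
rho = 3/25.
rho*m = 3/25*58 = 6.96.
k = floor(6.96) = 6.

6


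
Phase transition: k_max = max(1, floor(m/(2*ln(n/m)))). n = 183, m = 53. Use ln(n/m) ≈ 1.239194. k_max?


n/m = 183/53.
ln(n/m) ≈ 1.239194.
2*ln(n/m) ≈ 2.478388.
m/(2*ln(n/m)) ≈ 53/2.478388 ≈ 21.3849.
floor = 21.
k_max = max(1, 21) = 21.

21


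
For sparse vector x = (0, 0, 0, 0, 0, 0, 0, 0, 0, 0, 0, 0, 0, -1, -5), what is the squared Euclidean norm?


Non-zero entries: [(13, -1), (14, -5)]
Squares: [1, 25]
||x||_2^2 = sum = 26.

26


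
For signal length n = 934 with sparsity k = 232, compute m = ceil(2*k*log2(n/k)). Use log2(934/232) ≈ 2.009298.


log2(n/k) = log2(934/232) ≈ 2.009298.
2*k*log2(n/k) ≈ 2*232*2.009298 = 932.314272.
m = ceil(932.314272) = 933.

933


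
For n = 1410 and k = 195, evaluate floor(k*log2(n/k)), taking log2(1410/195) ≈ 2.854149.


log2(n/k) = log2(1410/195) ≈ 2.854149.
k*log2(n/k) ≈ 195*2.854149 = 556.559055.
floor(556.559055) = 556.

556


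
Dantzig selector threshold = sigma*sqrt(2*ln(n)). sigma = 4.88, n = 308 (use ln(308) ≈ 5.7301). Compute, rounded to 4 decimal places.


ln(308) ≈ 5.7301.
2*ln(n) ≈ 11.4602.
sqrt(2*ln(n)) ≈ sqrt(11.4602) ≈ 3.385292.
threshold ≈ 4.88*3.385292 = 16.52022496 ≈ 16.5202.

16.5202


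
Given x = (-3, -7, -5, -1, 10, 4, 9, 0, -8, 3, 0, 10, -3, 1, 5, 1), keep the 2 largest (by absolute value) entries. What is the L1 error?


Sorted |x_i| descending: [10, 10, 9, 8, 7, 5, 5, 4, 3, 3, 3, 1, 1, 1, 0, 0]
Keep top 2: [10, 10]
Tail entries: [9, 8, 7, 5, 5, 4, 3, 3, 3, 1, 1, 1, 0, 0]
L1 error = sum of tail = 50.

50


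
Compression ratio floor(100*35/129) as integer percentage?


100*m/n = 100*35/129 ≈ 27.1318.
floor = 27.

27


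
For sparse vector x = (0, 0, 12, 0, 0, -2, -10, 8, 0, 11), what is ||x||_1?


Non-zero entries: [(2, 12), (5, -2), (6, -10), (7, 8), (9, 11)]
Absolute values: [12, 2, 10, 8, 11]
||x||_1 = sum = 43.

43


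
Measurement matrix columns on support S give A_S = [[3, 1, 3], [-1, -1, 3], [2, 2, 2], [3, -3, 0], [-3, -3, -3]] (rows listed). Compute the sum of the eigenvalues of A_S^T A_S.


Sum of eigenvalues of A_S^T A_S = trace(A_S^T A_S) = sum of squared column norms of A_S.
A_S^T A_S diagonal: [32, 24, 31].
trace = 32 + 24 + 31 = 87.

87


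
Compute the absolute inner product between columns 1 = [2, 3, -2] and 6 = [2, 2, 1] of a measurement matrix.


Inner product: 2*2 + 3*2 + -2*1
Products: [4, 6, -2]
Sum = 8.
|dot| = 8.

8


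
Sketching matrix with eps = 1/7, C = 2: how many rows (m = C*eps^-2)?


1/eps = 7.
(1/eps)^2 = 49.
m = 2*49 = 98.

98


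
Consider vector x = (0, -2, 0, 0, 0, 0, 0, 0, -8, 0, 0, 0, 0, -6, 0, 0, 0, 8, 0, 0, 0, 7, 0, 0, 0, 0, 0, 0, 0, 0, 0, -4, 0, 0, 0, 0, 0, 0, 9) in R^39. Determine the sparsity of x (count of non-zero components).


Non-zero positions: [1, 8, 13, 17, 21, 31, 38].
Sparsity = 7.

7


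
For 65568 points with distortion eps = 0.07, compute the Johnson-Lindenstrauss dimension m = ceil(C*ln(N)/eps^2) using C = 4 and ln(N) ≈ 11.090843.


ln(65568) ≈ 11.090843.
eps^2 = 0.07^2 = 0.0049.
C*ln(N)/eps^2 ≈ 4*11.090843/0.0049 ≈ 9053.7494.
m = ceil(9053.7494) = 9054.

9054


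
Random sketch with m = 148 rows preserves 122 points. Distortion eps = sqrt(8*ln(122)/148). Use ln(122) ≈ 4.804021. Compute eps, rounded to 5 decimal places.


ln(122) ≈ 4.804021.
8*ln(N)/m ≈ 8*4.804021/148 ≈ 0.25967681.
eps = sqrt(0.25967681) ≈ 0.5095849 ≈ 0.50958.

0.50958


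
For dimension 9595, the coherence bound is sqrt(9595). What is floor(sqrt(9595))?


97^2 = 9409 <= 9595 < 9604 = 98^2, so 97 <= sqrt(9595) < 98.
floor(sqrt(9595)) = 97.

97


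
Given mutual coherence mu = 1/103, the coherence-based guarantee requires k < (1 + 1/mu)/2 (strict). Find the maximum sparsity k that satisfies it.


1/mu = 103.
1 + 1/mu = 104.
(1 + 1/mu)/2 = 52 is an integer and the inequality is strict, so k_max = 52 - 1 = 51.

51


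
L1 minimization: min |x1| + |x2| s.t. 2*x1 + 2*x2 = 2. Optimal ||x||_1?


Axis intercepts:
  x1 = 1, x2 = 0: L1 = 1
  x1 = 0, x2 = 1: L1 = 1
x* = (1, 0)
||x*||_1 = 1.

1


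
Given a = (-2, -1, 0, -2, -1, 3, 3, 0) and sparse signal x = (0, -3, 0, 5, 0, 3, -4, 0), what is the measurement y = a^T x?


Non-zero terms: ['-1*-3', '-2*5', '3*3', '3*-4']
Products: [3, -10, 9, -12]
y = sum = -10.

-10


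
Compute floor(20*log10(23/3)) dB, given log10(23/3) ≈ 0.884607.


||x||/||e|| = 23/3.
log10(23/3) ≈ 0.884607.
20*log10(||x||/||e||) ≈ 20*0.884607 = 17.69214.
floor(17.69214) = 17.

17


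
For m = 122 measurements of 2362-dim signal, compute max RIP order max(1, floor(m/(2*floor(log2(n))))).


floor(log2(2362)) = 11.
2*11 = 22.
m/(2*floor(log2(n))) = 122/22 ≈ 5.5455.
floor = 5.
k = max(1, 5) = 5.

5


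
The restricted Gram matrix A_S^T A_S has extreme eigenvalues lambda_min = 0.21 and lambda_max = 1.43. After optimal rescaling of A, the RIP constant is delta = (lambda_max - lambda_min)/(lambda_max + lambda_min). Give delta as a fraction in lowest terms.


lambda_max - lambda_min = 1.43 - 0.21 = 1.22.
lambda_max + lambda_min = 1.43 + 0.21 = 1.64.
delta = 1.22/1.64 = 122/164 = 61/82.

61/82


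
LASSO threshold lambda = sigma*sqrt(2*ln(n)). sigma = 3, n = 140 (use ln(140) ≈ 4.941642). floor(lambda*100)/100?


ln(140) ≈ 4.941642.
2*ln(n) ≈ 9.883284.
sqrt(2*ln(n)) ≈ sqrt(9.883284) ≈ 3.143769.
lambda ≈ 3*3.143769 = 9.431307.
floor(lambda*100)/100 = 9.43.

9.43


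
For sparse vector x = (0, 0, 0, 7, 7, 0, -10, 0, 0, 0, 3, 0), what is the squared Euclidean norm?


Non-zero entries: [(3, 7), (4, 7), (6, -10), (10, 3)]
Squares: [49, 49, 100, 9]
||x||_2^2 = sum = 207.

207


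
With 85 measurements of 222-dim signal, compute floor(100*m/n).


100*m/n = 100*85/222 ≈ 38.2883.
floor = 38.

38


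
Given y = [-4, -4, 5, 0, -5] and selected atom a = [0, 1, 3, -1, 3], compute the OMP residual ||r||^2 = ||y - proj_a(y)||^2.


a^T a = 20.
a^T y = -4.
coeff = -4/20 = -1/5.
||r||^2 = 406/5.

406/5


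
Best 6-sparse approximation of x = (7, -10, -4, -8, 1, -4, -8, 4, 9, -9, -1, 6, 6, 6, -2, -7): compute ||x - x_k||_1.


Sorted |x_i| descending: [10, 9, 9, 8, 8, 7, 7, 6, 6, 6, 4, 4, 4, 2, 1, 1]
Keep top 6: [10, 9, 9, 8, 8, 7]
Tail entries: [7, 6, 6, 6, 4, 4, 4, 2, 1, 1]
L1 error = sum of tail = 41.

41


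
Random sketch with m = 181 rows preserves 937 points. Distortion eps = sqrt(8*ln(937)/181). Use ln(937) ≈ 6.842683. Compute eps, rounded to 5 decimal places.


ln(937) ≈ 6.842683.
8*ln(N)/m ≈ 8*6.842683/181 ≈ 0.30243903.
eps = sqrt(0.30243903) ≈ 0.5499446 ≈ 0.54994.

0.54994


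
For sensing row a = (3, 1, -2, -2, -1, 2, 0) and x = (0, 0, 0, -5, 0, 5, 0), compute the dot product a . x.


Non-zero terms: ['-2*-5', '2*5']
Products: [10, 10]
y = sum = 20.

20


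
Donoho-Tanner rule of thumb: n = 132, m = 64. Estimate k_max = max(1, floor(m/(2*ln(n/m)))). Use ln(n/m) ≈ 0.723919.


n/m = 132/64 = 33/16.
ln(n/m) ≈ 0.723919.
2*ln(n/m) ≈ 1.447838.
m/(2*ln(n/m)) ≈ 64/1.447838 ≈ 44.2038.
floor = 44.
k_max = max(1, 44) = 44.

44


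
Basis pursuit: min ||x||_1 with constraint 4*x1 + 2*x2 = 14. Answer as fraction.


Axis intercepts:
  x1 = 7/2, x2 = 0: L1 = 7/2
  x1 = 0, x2 = 7: L1 = 7
x* = (7/2, 0)
||x*||_1 = 7/2.

7/2


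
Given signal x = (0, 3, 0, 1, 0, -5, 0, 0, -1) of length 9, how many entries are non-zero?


Non-zero positions: [1, 3, 5, 8].
Sparsity = 4.

4


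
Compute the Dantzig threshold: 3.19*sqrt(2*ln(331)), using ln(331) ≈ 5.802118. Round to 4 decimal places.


ln(331) ≈ 5.802118.
2*ln(n) ≈ 11.604236.
sqrt(2*ln(n)) ≈ sqrt(11.604236) ≈ 3.406499.
threshold ≈ 3.19*3.406499 = 10.86673181 ≈ 10.8667.

10.8667


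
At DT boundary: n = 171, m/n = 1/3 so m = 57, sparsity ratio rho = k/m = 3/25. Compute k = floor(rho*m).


m = 1/3*171 = 57.
rho = 3/25.
rho*m = 3/25*57 = 6.84.
k = floor(6.84) = 6.

6


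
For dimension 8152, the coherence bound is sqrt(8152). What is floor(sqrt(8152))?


90^2 = 8100 <= 8152 < 8281 = 91^2, so 90 <= sqrt(8152) < 91.
floor(sqrt(8152)) = 90.

90


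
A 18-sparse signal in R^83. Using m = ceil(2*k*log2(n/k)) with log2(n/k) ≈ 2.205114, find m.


log2(n/k) = log2(83/18) ≈ 2.205114.
2*k*log2(n/k) ≈ 2*18*2.205114 = 79.384104.
m = ceil(79.384104) = 80.

80


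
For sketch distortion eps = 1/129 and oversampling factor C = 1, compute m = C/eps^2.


1/eps = 129.
(1/eps)^2 = 16641.
m = 1*16641 = 16641.

16641


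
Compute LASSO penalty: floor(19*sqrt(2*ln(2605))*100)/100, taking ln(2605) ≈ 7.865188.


ln(2605) ≈ 7.865188.
2*ln(n) ≈ 15.730376.
sqrt(2*ln(n)) ≈ sqrt(15.730376) ≈ 3.966154.
lambda ≈ 19*3.966154 = 75.356926.
floor(lambda*100)/100 = 75.35.

75.35


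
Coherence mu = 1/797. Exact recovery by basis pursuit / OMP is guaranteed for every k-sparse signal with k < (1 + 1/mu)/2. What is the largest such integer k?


1/mu = 797.
1 + 1/mu = 798.
(1 + 1/mu)/2 = 399 is an integer and the inequality is strict, so k_max = 399 - 1 = 398.

398


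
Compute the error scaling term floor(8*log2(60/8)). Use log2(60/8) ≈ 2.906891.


log2(n/k) = log2(60/8) ≈ 2.906891.
k*log2(n/k) ≈ 8*2.906891 = 23.255128.
floor(23.255128) = 23.

23


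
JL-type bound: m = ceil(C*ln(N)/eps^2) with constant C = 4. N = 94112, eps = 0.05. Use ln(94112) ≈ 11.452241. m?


ln(94112) ≈ 11.452241.
eps^2 = 0.05^2 = 0.0025.
C*ln(N)/eps^2 ≈ 4*11.452241/0.0025 ≈ 18323.5856.
m = ceil(18323.5856) = 18324.

18324


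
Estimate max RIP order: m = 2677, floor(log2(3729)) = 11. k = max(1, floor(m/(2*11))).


floor(log2(3729)) = 11.
2*11 = 22.
m/(2*floor(log2(n))) = 2677/22 ≈ 121.6818.
floor = 121.
k = max(1, 121) = 121.

121


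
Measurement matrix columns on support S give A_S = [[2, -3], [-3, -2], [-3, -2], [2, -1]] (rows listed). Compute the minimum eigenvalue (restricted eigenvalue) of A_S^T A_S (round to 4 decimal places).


A_S^T A_S = [[26, 4], [4, 18]].
trace = 44.
det = 452.
disc = trace^2 - 4*det = 1936 - 4*452 = 128.
sqrt(128) ≈ 11.313708.
lam_min = (44 - sqrt(128))/2 ≈ (44 - 11.313708)/2 = 16.343146 ≈ 16.3431.

16.3431


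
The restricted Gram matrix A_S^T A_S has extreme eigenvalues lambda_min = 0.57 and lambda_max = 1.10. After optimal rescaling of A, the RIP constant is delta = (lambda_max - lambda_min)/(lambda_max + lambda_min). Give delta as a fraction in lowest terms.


lambda_max - lambda_min = 1.10 - 0.57 = 0.53.
lambda_max + lambda_min = 1.10 + 0.57 = 1.67.
delta = 0.53/1.67 = 53/167.

53/167


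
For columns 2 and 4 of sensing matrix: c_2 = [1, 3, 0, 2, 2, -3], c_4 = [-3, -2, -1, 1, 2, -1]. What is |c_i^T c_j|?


Inner product: 1*-3 + 3*-2 + 0*-1 + 2*1 + 2*2 + -3*-1
Products: [-3, -6, 0, 2, 4, 3]
Sum = 0.
|dot| = 0.

0


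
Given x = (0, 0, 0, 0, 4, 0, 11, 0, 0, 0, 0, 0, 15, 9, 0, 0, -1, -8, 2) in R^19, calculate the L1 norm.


Non-zero entries: [(4, 4), (6, 11), (12, 15), (13, 9), (16, -1), (17, -8), (18, 2)]
Absolute values: [4, 11, 15, 9, 1, 8, 2]
||x||_1 = sum = 50.

50


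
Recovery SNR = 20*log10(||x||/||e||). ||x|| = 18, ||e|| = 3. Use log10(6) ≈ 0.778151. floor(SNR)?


||x||/||e|| = 18/3 = 6.
log10(6) ≈ 0.778151.
20*log10(||x||/||e||) ≈ 20*0.778151 = 15.56302.
floor(15.56302) = 15.

15


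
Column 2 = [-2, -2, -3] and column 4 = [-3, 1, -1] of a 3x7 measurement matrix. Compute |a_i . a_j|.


Inner product: -2*-3 + -2*1 + -3*-1
Products: [6, -2, 3]
Sum = 7.
|dot| = 7.

7


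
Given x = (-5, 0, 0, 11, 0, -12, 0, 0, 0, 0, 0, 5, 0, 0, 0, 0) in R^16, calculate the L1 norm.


Non-zero entries: [(0, -5), (3, 11), (5, -12), (11, 5)]
Absolute values: [5, 11, 12, 5]
||x||_1 = sum = 33.

33


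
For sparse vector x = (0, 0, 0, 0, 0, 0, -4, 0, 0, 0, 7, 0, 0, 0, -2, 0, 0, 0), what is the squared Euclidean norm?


Non-zero entries: [(6, -4), (10, 7), (14, -2)]
Squares: [16, 49, 4]
||x||_2^2 = sum = 69.

69


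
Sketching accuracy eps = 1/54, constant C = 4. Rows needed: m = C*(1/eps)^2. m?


1/eps = 54.
(1/eps)^2 = 2916.
m = 4*2916 = 11664.

11664


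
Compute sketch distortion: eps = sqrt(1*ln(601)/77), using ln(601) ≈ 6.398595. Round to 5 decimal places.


ln(601) ≈ 6.398595.
1*ln(N)/m ≈ 1*6.398595/77 ≈ 0.08309864.
eps = sqrt(0.08309864) ≈ 0.2882683 ≈ 0.28827.

0.28827


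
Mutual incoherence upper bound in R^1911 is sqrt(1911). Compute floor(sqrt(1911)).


43^2 = 1849 <= 1911 < 1936 = 44^2, so 43 <= sqrt(1911) < 44.
floor(sqrt(1911)) = 43.

43


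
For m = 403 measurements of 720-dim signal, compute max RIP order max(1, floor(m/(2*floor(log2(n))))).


floor(log2(720)) = 9.
2*9 = 18.
m/(2*floor(log2(n))) = 403/18 ≈ 22.3889.
floor = 22.
k = max(1, 22) = 22.

22


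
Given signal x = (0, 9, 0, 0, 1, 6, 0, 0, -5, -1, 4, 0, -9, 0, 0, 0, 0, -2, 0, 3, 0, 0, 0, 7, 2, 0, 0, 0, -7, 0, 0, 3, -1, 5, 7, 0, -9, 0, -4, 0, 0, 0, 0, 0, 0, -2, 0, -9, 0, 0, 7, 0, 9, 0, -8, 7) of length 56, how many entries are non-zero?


Non-zero positions: [1, 4, 5, 8, 9, 10, 12, 17, 19, 23, 24, 28, 31, 32, 33, 34, 36, 38, 45, 47, 50, 52, 54, 55].
Sparsity = 24.

24


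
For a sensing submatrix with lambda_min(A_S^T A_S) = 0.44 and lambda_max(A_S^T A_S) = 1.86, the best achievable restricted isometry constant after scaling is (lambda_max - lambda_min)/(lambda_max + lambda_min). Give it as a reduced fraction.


lambda_max - lambda_min = 1.86 - 0.44 = 1.42.
lambda_max + lambda_min = 1.86 + 0.44 = 2.30.
delta = 1.42/2.30 = 142/230 = 71/115.

71/115


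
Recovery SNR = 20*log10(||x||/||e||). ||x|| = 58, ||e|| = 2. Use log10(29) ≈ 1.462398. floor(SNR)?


||x||/||e|| = 58/2 = 29.
log10(29) ≈ 1.462398.
20*log10(||x||/||e||) ≈ 20*1.462398 = 29.24796.
floor(29.24796) = 29.

29


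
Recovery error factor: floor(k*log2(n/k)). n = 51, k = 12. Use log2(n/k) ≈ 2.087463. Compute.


log2(n/k) = log2(51/12) ≈ 2.087463.
k*log2(n/k) ≈ 12*2.087463 = 25.049556.
floor(25.049556) = 25.

25


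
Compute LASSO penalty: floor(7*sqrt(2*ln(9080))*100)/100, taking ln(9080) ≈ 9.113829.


ln(9080) ≈ 9.113829.
2*ln(n) ≈ 18.227658.
sqrt(2*ln(n)) ≈ sqrt(18.227658) ≈ 4.269386.
lambda ≈ 7*4.269386 = 29.885702.
floor(lambda*100)/100 = 29.88.

29.88


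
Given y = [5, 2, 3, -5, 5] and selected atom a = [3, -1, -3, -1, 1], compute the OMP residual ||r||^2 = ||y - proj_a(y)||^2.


a^T a = 21.
a^T y = 14.
coeff = 14/21 = 2/3.
||r||^2 = 236/3.

236/3


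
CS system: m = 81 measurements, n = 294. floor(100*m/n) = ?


100*m/n = 100*81/294 ≈ 27.551.
floor = 27.

27


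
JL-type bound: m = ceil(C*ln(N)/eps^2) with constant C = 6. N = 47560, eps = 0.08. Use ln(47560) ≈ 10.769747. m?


ln(47560) ≈ 10.769747.
eps^2 = 0.08^2 = 0.0064.
C*ln(N)/eps^2 ≈ 6*10.769747/0.0064 ≈ 10096.6378.
m = ceil(10096.6378) = 10097.

10097


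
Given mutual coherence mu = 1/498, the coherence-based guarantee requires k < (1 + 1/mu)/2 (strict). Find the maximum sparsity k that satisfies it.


1/mu = 498.
1 + 1/mu = 499.
(1 + 1/mu)/2 = 249.5 is not an integer, so k_max = floor(249.5) = 249.

249


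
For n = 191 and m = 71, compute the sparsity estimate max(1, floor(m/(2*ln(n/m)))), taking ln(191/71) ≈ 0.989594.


n/m = 191/71.
ln(n/m) ≈ 0.989594.
2*ln(n/m) ≈ 1.979188.
m/(2*ln(n/m)) ≈ 71/1.979188 ≈ 35.8733.
floor = 35.
k_max = max(1, 35) = 35.

35


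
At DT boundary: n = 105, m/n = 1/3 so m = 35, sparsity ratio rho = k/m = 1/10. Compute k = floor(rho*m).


m = 1/3*105 = 35.
rho = 1/10.
rho*m = 1/10*35 = 3.5.
k = floor(3.5) = 3.

3


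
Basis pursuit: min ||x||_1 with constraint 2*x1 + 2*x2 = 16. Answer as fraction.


Axis intercepts:
  x1 = 8, x2 = 0: L1 = 8
  x1 = 0, x2 = 8: L1 = 8
x* = (8, 0)
||x*||_1 = 8.

8


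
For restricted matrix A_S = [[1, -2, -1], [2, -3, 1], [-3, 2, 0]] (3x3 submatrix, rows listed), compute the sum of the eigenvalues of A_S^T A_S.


Sum of eigenvalues of A_S^T A_S = trace(A_S^T A_S) = sum of squared column norms of A_S.
A_S^T A_S diagonal: [14, 17, 2].
trace = 14 + 17 + 2 = 33.

33


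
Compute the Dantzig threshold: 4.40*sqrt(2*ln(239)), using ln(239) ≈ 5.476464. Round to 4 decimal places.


ln(239) ≈ 5.476464.
2*ln(n) ≈ 10.952928.
sqrt(2*ln(n)) ≈ sqrt(10.952928) ≈ 3.309521.
threshold ≈ 4.40*3.309521 = 14.5618924 ≈ 14.5619.

14.5619


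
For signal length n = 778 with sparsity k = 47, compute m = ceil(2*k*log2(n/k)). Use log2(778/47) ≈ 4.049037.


log2(n/k) = log2(778/47) ≈ 4.049037.
2*k*log2(n/k) ≈ 2*47*4.049037 = 380.609478.
m = ceil(380.609478) = 381.

381


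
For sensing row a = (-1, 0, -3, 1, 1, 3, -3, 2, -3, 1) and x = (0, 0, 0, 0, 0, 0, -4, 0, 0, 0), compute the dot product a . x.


Non-zero terms: ['-3*-4']
Products: [12]
y = sum = 12.

12


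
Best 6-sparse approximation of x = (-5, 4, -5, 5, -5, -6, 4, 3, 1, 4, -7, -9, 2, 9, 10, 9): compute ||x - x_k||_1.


Sorted |x_i| descending: [10, 9, 9, 9, 7, 6, 5, 5, 5, 5, 4, 4, 4, 3, 2, 1]
Keep top 6: [10, 9, 9, 9, 7, 6]
Tail entries: [5, 5, 5, 5, 4, 4, 4, 3, 2, 1]
L1 error = sum of tail = 38.

38


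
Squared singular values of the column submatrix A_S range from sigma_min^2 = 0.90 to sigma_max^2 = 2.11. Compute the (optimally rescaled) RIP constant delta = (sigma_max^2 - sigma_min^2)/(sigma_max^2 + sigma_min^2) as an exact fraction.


lambda_max - lambda_min = 2.11 - 0.90 = 1.21.
lambda_max + lambda_min = 2.11 + 0.90 = 3.01.
delta = 1.21/3.01 = 121/301.

121/301


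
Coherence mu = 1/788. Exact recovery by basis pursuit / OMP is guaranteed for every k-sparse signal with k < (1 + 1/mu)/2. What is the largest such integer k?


1/mu = 788.
1 + 1/mu = 789.
(1 + 1/mu)/2 = 394.5 is not an integer, so k_max = floor(394.5) = 394.

394


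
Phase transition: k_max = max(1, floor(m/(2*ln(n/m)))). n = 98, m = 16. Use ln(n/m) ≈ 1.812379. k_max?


n/m = 98/16 = 49/8.
ln(n/m) ≈ 1.812379.
2*ln(n/m) ≈ 3.624758.
m/(2*ln(n/m)) ≈ 16/3.624758 ≈ 4.4141.
floor = 4.
k_max = max(1, 4) = 4.

4


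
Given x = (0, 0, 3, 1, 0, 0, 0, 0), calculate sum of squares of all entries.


Non-zero entries: [(2, 3), (3, 1)]
Squares: [9, 1]
||x||_2^2 = sum = 10.

10


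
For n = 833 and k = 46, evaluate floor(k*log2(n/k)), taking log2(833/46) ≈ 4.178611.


log2(n/k) = log2(833/46) ≈ 4.178611.
k*log2(n/k) ≈ 46*4.178611 = 192.216106.
floor(192.216106) = 192.

192


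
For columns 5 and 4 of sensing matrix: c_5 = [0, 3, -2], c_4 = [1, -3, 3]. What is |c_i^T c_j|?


Inner product: 0*1 + 3*-3 + -2*3
Products: [0, -9, -6]
Sum = -15.
|dot| = 15.

15


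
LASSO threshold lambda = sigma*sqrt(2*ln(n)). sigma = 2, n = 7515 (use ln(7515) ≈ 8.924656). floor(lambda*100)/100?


ln(7515) ≈ 8.924656.
2*ln(n) ≈ 17.849312.
sqrt(2*ln(n)) ≈ sqrt(17.849312) ≈ 4.224845.
lambda ≈ 2*4.224845 = 8.44969.
floor(lambda*100)/100 = 8.44.

8.44


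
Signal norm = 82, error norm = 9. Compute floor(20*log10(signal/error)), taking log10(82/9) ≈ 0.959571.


||x||/||e|| = 82/9.
log10(82/9) ≈ 0.959571.
20*log10(||x||/||e||) ≈ 20*0.959571 = 19.19142.
floor(19.19142) = 19.

19


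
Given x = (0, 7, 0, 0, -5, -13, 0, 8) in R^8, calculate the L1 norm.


Non-zero entries: [(1, 7), (4, -5), (5, -13), (7, 8)]
Absolute values: [7, 5, 13, 8]
||x||_1 = sum = 33.

33


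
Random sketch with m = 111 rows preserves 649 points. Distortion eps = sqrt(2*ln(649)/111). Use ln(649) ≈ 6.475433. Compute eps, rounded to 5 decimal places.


ln(649) ≈ 6.475433.
2*ln(N)/m ≈ 2*6.475433/111 ≈ 0.11667447.
eps = sqrt(0.11667447) ≈ 0.3415764 ≈ 0.34158.

0.34158


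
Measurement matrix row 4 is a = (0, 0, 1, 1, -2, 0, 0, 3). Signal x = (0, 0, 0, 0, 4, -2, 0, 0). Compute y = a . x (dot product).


Non-zero terms: ['-2*4', '0*-2']
Products: [-8, 0]
y = sum = -8.

-8


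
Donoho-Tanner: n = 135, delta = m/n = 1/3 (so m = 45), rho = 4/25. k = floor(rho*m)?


m = 1/3*135 = 45.
rho = 4/25.
rho*m = 4/25*45 = 7.2.
k = floor(7.2) = 7.

7


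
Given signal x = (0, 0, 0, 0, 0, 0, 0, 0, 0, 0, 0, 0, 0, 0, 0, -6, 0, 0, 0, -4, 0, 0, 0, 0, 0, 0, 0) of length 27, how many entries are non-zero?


Non-zero positions: [15, 19].
Sparsity = 2.

2


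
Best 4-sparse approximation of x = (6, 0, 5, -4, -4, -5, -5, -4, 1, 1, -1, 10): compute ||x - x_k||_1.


Sorted |x_i| descending: [10, 6, 5, 5, 5, 4, 4, 4, 1, 1, 1, 0]
Keep top 4: [10, 6, 5, 5]
Tail entries: [5, 4, 4, 4, 1, 1, 1, 0]
L1 error = sum of tail = 20.

20


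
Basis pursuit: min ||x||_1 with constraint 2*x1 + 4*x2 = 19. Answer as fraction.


Axis intercepts:
  x1 = 19/2, x2 = 0: L1 = 19/2
  x1 = 0, x2 = 19/4: L1 = 19/4
x* = (0, 19/4)
||x*||_1 = 19/4.

19/4


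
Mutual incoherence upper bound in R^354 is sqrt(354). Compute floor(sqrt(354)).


18^2 = 324 <= 354 < 361 = 19^2, so 18 <= sqrt(354) < 19.
floor(sqrt(354)) = 18.

18


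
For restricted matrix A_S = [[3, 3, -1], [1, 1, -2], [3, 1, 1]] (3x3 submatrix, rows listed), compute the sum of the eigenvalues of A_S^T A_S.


Sum of eigenvalues of A_S^T A_S = trace(A_S^T A_S) = sum of squared column norms of A_S.
A_S^T A_S diagonal: [19, 11, 6].
trace = 19 + 11 + 6 = 36.

36


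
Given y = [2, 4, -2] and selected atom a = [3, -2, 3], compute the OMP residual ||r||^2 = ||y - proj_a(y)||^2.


a^T a = 22.
a^T y = -8.
coeff = -8/22 = -4/11.
||r||^2 = 232/11.

232/11


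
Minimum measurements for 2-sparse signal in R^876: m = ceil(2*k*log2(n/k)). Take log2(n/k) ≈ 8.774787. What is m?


log2(n/k) = log2(876/2) ≈ 8.774787.
2*k*log2(n/k) ≈ 2*2*8.774787 = 35.099148.
m = ceil(35.099148) = 36.

36


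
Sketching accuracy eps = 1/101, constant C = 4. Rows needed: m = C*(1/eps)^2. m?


1/eps = 101.
(1/eps)^2 = 10201.
m = 4*10201 = 40804.

40804


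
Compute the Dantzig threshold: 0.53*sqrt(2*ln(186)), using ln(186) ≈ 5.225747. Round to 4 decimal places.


ln(186) ≈ 5.225747.
2*ln(n) ≈ 10.451494.
sqrt(2*ln(n)) ≈ sqrt(10.451494) ≈ 3.232877.
threshold ≈ 0.53*3.232877 = 1.71342481 ≈ 1.7134.

1.7134


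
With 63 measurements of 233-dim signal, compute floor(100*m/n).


100*m/n = 100*63/233 ≈ 27.0386.
floor = 27.

27


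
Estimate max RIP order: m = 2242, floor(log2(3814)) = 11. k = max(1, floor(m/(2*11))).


floor(log2(3814)) = 11.
2*11 = 22.
m/(2*floor(log2(n))) = 2242/22 ≈ 101.9091.
floor = 101.
k = max(1, 101) = 101.

101


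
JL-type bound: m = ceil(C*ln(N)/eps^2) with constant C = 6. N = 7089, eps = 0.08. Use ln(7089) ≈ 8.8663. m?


ln(7089) ≈ 8.8663.
eps^2 = 0.08^2 = 0.0064.
C*ln(N)/eps^2 ≈ 6*8.8663/0.0064 ≈ 8312.1562.
m = ceil(8312.1562) = 8313.

8313


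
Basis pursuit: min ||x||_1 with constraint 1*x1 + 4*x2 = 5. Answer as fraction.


Axis intercepts:
  x1 = 5, x2 = 0: L1 = 5
  x1 = 0, x2 = 5/4: L1 = 5/4
x* = (0, 5/4)
||x*||_1 = 5/4.

5/4


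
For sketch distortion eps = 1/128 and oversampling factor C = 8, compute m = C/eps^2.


1/eps = 128.
(1/eps)^2 = 16384.
m = 8*16384 = 131072.

131072


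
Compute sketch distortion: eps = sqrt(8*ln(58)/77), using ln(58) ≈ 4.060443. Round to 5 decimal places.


ln(58) ≈ 4.060443.
8*ln(N)/m ≈ 8*4.060443/77 ≈ 0.42186421.
eps = sqrt(0.42186421) ≈ 0.6495107 ≈ 0.64951.

0.64951


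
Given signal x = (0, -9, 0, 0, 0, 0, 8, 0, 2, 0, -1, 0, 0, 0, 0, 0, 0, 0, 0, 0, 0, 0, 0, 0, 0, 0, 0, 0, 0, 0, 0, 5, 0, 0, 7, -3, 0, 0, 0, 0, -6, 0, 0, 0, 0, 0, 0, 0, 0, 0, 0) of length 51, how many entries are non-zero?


Non-zero positions: [1, 6, 8, 10, 31, 34, 35, 40].
Sparsity = 8.

8


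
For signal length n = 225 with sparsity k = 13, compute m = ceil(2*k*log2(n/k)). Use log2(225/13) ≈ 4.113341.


log2(n/k) = log2(225/13) ≈ 4.113341.
2*k*log2(n/k) ≈ 2*13*4.113341 = 106.946866.
m = ceil(106.946866) = 107.

107


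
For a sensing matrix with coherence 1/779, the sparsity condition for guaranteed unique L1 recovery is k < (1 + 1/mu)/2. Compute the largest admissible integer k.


1/mu = 779.
1 + 1/mu = 780.
(1 + 1/mu)/2 = 390 is an integer and the inequality is strict, so k_max = 390 - 1 = 389.

389


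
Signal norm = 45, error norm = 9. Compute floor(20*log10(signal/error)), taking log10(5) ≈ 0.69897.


||x||/||e|| = 45/9 = 5.
log10(5) ≈ 0.69897.
20*log10(||x||/||e||) ≈ 20*0.69897 = 13.9794.
floor(13.9794) = 13.

13


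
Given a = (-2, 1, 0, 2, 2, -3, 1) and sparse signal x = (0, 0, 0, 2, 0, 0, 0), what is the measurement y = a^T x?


Non-zero terms: ['2*2']
Products: [4]
y = sum = 4.

4


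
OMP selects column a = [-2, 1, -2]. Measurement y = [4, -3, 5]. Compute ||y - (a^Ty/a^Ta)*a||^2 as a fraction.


a^T a = 9.
a^T y = -21.
coeff = -21/9 = -7/3.
||r||^2 = 1.

1


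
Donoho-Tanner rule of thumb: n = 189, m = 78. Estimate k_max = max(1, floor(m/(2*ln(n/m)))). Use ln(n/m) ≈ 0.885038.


n/m = 189/78 = 63/26.
ln(n/m) ≈ 0.885038.
2*ln(n/m) ≈ 1.770076.
m/(2*ln(n/m)) ≈ 78/1.770076 ≈ 44.0659.
floor = 44.
k_max = max(1, 44) = 44.

44


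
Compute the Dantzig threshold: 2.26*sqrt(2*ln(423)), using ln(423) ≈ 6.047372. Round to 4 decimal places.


ln(423) ≈ 6.047372.
2*ln(n) ≈ 12.094744.
sqrt(2*ln(n)) ≈ sqrt(12.094744) ≈ 3.47775.
threshold ≈ 2.26*3.47775 = 7.859715 ≈ 7.8597.

7.8597


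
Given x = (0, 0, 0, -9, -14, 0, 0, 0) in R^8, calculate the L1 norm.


Non-zero entries: [(3, -9), (4, -14)]
Absolute values: [9, 14]
||x||_1 = sum = 23.

23


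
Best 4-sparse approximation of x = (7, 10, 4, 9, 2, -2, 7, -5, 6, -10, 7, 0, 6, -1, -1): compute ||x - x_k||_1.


Sorted |x_i| descending: [10, 10, 9, 7, 7, 7, 6, 6, 5, 4, 2, 2, 1, 1, 0]
Keep top 4: [10, 10, 9, 7]
Tail entries: [7, 7, 6, 6, 5, 4, 2, 2, 1, 1, 0]
L1 error = sum of tail = 41.

41


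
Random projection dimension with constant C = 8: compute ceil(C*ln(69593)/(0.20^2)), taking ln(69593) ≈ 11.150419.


ln(69593) ≈ 11.150419.
eps^2 = 0.20^2 = 0.04.
C*ln(N)/eps^2 ≈ 8*11.150419/0.04 ≈ 2230.0838.
m = ceil(2230.0838) = 2231.

2231


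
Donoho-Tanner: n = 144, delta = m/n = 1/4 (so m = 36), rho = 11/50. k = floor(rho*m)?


m = 1/4*144 = 36.
rho = 11/50.
rho*m = 11/50*36 = 7.92.
k = floor(7.92) = 7.

7


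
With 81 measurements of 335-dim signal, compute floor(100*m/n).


100*m/n = 100*81/335 ≈ 24.1791.
floor = 24.

24


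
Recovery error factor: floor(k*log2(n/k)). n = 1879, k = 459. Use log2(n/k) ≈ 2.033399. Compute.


log2(n/k) = log2(1879/459) ≈ 2.033399.
k*log2(n/k) ≈ 459*2.033399 = 933.330141.
floor(933.330141) = 933.

933


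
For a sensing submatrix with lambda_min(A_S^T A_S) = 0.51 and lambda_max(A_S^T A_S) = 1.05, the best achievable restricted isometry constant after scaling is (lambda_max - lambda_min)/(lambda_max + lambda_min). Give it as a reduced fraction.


lambda_max - lambda_min = 1.05 - 0.51 = 0.54.
lambda_max + lambda_min = 1.05 + 0.51 = 1.56.
delta = 0.54/1.56 = 54/156 = 9/26.

9/26


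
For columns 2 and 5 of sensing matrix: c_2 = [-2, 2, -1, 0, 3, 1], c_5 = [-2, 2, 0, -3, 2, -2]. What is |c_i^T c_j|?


Inner product: -2*-2 + 2*2 + -1*0 + 0*-3 + 3*2 + 1*-2
Products: [4, 4, 0, 0, 6, -2]
Sum = 12.
|dot| = 12.

12


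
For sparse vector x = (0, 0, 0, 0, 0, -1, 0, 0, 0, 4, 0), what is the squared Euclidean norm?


Non-zero entries: [(5, -1), (9, 4)]
Squares: [1, 16]
||x||_2^2 = sum = 17.

17


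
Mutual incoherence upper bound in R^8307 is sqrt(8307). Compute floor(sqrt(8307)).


91^2 = 8281 <= 8307 < 8464 = 92^2, so 91 <= sqrt(8307) < 92.
floor(sqrt(8307)) = 91.

91


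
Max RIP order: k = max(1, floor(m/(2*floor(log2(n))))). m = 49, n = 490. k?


floor(log2(490)) = 8.
2*8 = 16.
m/(2*floor(log2(n))) = 49/16 ≈ 3.0625.
floor = 3.
k = max(1, 3) = 3.

3


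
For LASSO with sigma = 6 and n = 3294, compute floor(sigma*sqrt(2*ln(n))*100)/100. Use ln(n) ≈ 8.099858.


ln(3294) ≈ 8.099858.
2*ln(n) ≈ 16.199716.
sqrt(2*ln(n)) ≈ sqrt(16.199716) ≈ 4.024887.
lambda ≈ 6*4.024887 = 24.149322.
floor(lambda*100)/100 = 24.14.

24.14


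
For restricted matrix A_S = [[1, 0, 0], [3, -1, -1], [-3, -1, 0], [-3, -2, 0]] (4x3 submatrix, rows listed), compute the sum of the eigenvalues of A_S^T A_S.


Sum of eigenvalues of A_S^T A_S = trace(A_S^T A_S) = sum of squared column norms of A_S.
A_S^T A_S diagonal: [28, 6, 1].
trace = 28 + 6 + 1 = 35.

35


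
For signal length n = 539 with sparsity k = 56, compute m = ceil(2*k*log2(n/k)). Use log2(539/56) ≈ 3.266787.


log2(n/k) = log2(539/56) ≈ 3.266787.
2*k*log2(n/k) ≈ 2*56*3.266787 = 365.880144.
m = ceil(365.880144) = 366.

366


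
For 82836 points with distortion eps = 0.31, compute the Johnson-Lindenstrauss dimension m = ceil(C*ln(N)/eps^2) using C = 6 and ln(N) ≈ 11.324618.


ln(82836) ≈ 11.324618.
eps^2 = 0.31^2 = 0.0961.
C*ln(N)/eps^2 ≈ 6*11.324618/0.0961 ≈ 707.0521.
m = ceil(707.0521) = 708.

708


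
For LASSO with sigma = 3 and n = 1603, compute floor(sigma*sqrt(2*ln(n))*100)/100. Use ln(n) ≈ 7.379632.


ln(1603) ≈ 7.379632.
2*ln(n) ≈ 14.759264.
sqrt(2*ln(n)) ≈ sqrt(14.759264) ≈ 3.841779.
lambda ≈ 3*3.841779 = 11.525337.
floor(lambda*100)/100 = 11.52.

11.52


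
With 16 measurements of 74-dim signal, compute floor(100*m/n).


100*m/n = 100*16/74 ≈ 21.6216.
floor = 21.

21


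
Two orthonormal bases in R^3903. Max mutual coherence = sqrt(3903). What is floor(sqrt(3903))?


62^2 = 3844 <= 3903 < 3969 = 63^2, so 62 <= sqrt(3903) < 63.
floor(sqrt(3903)) = 62.

62


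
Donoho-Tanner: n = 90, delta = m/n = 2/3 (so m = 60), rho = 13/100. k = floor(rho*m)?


m = 2/3*90 = 60.
rho = 13/100.
rho*m = 13/100*60 = 7.8.
k = floor(7.8) = 7.

7


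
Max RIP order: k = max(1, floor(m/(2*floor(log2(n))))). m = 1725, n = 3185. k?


floor(log2(3185)) = 11.
2*11 = 22.
m/(2*floor(log2(n))) = 1725/22 ≈ 78.4091.
floor = 78.
k = max(1, 78) = 78.

78


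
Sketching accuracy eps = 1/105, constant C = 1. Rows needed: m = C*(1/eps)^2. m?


1/eps = 105.
(1/eps)^2 = 11025.
m = 1*11025 = 11025.

11025


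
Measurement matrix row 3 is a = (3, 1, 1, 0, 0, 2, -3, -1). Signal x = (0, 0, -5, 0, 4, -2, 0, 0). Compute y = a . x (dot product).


Non-zero terms: ['1*-5', '0*4', '2*-2']
Products: [-5, 0, -4]
y = sum = -9.

-9


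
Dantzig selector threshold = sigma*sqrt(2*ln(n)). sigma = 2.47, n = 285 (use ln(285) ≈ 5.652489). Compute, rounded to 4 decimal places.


ln(285) ≈ 5.652489.
2*ln(n) ≈ 11.304978.
sqrt(2*ln(n)) ≈ sqrt(11.304978) ≈ 3.362288.
threshold ≈ 2.47*3.362288 = 8.30485136 ≈ 8.3049.

8.3049


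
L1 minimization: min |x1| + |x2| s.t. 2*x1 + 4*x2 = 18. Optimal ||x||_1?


Axis intercepts:
  x1 = 9, x2 = 0: L1 = 9
  x1 = 0, x2 = 9/2: L1 = 9/2
x* = (0, 9/2)
||x*||_1 = 9/2.

9/2


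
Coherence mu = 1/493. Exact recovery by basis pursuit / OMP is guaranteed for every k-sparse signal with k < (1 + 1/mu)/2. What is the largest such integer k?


1/mu = 493.
1 + 1/mu = 494.
(1 + 1/mu)/2 = 247 is an integer and the inequality is strict, so k_max = 247 - 1 = 246.

246


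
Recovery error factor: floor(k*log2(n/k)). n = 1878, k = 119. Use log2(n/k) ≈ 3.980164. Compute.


log2(n/k) = log2(1878/119) ≈ 3.980164.
k*log2(n/k) ≈ 119*3.980164 = 473.639516.
floor(473.639516) = 473.

473


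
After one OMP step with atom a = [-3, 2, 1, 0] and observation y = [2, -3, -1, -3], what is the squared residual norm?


a^T a = 14.
a^T y = -13.
coeff = -13/14 = -13/14.
||r||^2 = 153/14.

153/14


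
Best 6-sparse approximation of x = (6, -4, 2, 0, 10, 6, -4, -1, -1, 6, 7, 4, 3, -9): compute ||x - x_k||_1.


Sorted |x_i| descending: [10, 9, 7, 6, 6, 6, 4, 4, 4, 3, 2, 1, 1, 0]
Keep top 6: [10, 9, 7, 6, 6, 6]
Tail entries: [4, 4, 4, 3, 2, 1, 1, 0]
L1 error = sum of tail = 19.

19


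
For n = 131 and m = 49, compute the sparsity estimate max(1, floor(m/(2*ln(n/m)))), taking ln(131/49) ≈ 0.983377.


n/m = 131/49.
ln(n/m) ≈ 0.983377.
2*ln(n/m) ≈ 1.966754.
m/(2*ln(n/m)) ≈ 49/1.966754 ≈ 24.9141.
floor = 24.
k_max = max(1, 24) = 24.

24


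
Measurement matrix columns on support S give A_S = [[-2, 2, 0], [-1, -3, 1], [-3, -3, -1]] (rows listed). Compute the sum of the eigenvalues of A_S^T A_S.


Sum of eigenvalues of A_S^T A_S = trace(A_S^T A_S) = sum of squared column norms of A_S.
A_S^T A_S diagonal: [14, 22, 2].
trace = 14 + 22 + 2 = 38.

38


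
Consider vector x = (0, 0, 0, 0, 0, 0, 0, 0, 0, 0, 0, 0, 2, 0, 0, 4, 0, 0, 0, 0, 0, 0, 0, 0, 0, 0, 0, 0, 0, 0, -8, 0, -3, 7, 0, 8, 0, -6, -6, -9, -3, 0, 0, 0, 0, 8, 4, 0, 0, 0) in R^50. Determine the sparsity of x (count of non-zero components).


Non-zero positions: [12, 15, 30, 32, 33, 35, 37, 38, 39, 40, 45, 46].
Sparsity = 12.

12
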